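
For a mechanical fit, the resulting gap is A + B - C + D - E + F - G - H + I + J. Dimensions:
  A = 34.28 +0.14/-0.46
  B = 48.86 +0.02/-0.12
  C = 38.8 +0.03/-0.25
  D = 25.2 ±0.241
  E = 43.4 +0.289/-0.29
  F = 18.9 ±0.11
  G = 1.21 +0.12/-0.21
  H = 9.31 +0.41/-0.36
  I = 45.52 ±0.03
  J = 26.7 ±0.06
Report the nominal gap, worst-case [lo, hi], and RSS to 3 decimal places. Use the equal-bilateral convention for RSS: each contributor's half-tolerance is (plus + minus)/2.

Stack each dimension's contribution:
  +A: nom +34.280 → Σnom=34.280; wc +0.140/-0.460 → slack +0.140/-0.460; half-tol=0.300, Σhalf²=0.090000
  +B: nom +48.860 → Σnom=83.140; wc +0.020/-0.120 → slack +0.160/-0.580; half-tol=0.070, Σhalf²=0.094900
  -C: nom -38.800 → Σnom=44.340; wc +0.250/-0.030 → slack +0.410/-0.610; half-tol=0.140, Σhalf²=0.114500
  +D: nom +25.200 → Σnom=69.540; wc +0.241/-0.241 → slack +0.651/-0.851; half-tol=0.241, Σhalf²=0.172581
  -E: nom -43.400 → Σnom=26.140; wc +0.290/-0.289 → slack +0.941/-1.140; half-tol=0.289, Σhalf²=0.256391
  +F: nom +18.900 → Σnom=45.040; wc +0.110/-0.110 → slack +1.051/-1.250; half-tol=0.110, Σhalf²=0.268491
  -G: nom -1.210 → Σnom=43.830; wc +0.210/-0.120 → slack +1.261/-1.370; half-tol=0.165, Σhalf²=0.295716
  -H: nom -9.310 → Σnom=34.520; wc +0.360/-0.410 → slack +1.621/-1.780; half-tol=0.385, Σhalf²=0.443941
  +I: nom +45.520 → Σnom=80.040; wc +0.030/-0.030 → slack +1.651/-1.810; half-tol=0.030, Σhalf²=0.444841
  +J: nom +26.700 → Σnom=106.740; wc +0.060/-0.060 → slack +1.711/-1.870; half-tol=0.060, Σhalf²=0.448441
Nominal = 106.740. Worst-case = [106.740 - 1.870, 106.740 + 1.711] = [104.870, 108.451]. RSS = √0.448441 = 0.670.

nominal=106.740 wc=[104.870,108.451] rss=0.670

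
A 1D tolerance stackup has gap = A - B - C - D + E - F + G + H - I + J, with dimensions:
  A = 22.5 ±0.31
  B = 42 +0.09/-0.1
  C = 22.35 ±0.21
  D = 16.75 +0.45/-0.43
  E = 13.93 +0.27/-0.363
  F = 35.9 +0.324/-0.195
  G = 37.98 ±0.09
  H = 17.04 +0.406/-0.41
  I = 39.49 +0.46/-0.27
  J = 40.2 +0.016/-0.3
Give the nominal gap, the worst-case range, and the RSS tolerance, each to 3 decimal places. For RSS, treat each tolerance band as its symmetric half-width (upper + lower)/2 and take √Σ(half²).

Stack each dimension's contribution:
  +A: nom +22.500 → Σnom=22.500; wc +0.310/-0.310 → slack +0.310/-0.310; half-tol=0.310, Σhalf²=0.096100
  -B: nom -42.000 → Σnom=-19.500; wc +0.100/-0.090 → slack +0.410/-0.400; half-tol=0.095, Σhalf²=0.105125
  -C: nom -22.350 → Σnom=-41.850; wc +0.210/-0.210 → slack +0.620/-0.610; half-tol=0.210, Σhalf²=0.149225
  -D: nom -16.750 → Σnom=-58.600; wc +0.430/-0.450 → slack +1.050/-1.060; half-tol=0.440, Σhalf²=0.342825
  +E: nom +13.930 → Σnom=-44.670; wc +0.270/-0.363 → slack +1.320/-1.423; half-tol=0.317, Σhalf²=0.442997
  -F: nom -35.900 → Σnom=-80.570; wc +0.195/-0.324 → slack +1.515/-1.747; half-tol=0.260, Σhalf²=0.510337
  +G: nom +37.980 → Σnom=-42.590; wc +0.090/-0.090 → slack +1.605/-1.837; half-tol=0.090, Σhalf²=0.518437
  +H: nom +17.040 → Σnom=-25.550; wc +0.406/-0.410 → slack +2.011/-2.247; half-tol=0.408, Σhalf²=0.684902
  -I: nom -39.490 → Σnom=-65.040; wc +0.270/-0.460 → slack +2.281/-2.707; half-tol=0.365, Σhalf²=0.818126
  +J: nom +40.200 → Σnom=-24.840; wc +0.016/-0.300 → slack +2.297/-3.007; half-tol=0.158, Σhalf²=0.843090
Nominal = -24.840. Worst-case = [-24.840 - 3.007, -24.840 + 2.297] = [-27.847, -22.543]. RSS = √0.843090 = 0.918.

nominal=-24.840 wc=[-27.847,-22.543] rss=0.918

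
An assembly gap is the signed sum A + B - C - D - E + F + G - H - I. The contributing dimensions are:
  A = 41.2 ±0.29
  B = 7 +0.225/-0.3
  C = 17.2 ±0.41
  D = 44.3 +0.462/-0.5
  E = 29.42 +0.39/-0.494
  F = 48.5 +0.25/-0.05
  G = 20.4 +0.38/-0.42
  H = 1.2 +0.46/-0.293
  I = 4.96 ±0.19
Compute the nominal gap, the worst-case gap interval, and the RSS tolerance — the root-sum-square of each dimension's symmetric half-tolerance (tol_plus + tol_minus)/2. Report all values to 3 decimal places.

Stack each dimension's contribution:
  +A: nom +41.200 → Σnom=41.200; wc +0.290/-0.290 → slack +0.290/-0.290; half-tol=0.290, Σhalf²=0.084100
  +B: nom +7.000 → Σnom=48.200; wc +0.225/-0.300 → slack +0.515/-0.590; half-tol=0.263, Σhalf²=0.153006
  -C: nom -17.200 → Σnom=31.000; wc +0.410/-0.410 → slack +0.925/-1.000; half-tol=0.410, Σhalf²=0.321106
  -D: nom -44.300 → Σnom=-13.300; wc +0.500/-0.462 → slack +1.425/-1.462; half-tol=0.481, Σhalf²=0.552467
  -E: nom -29.420 → Σnom=-42.720; wc +0.494/-0.390 → slack +1.919/-1.852; half-tol=0.442, Σhalf²=0.747831
  +F: nom +48.500 → Σnom=5.780; wc +0.250/-0.050 → slack +2.169/-1.902; half-tol=0.150, Σhalf²=0.770331
  +G: nom +20.400 → Σnom=26.180; wc +0.380/-0.420 → slack +2.549/-2.322; half-tol=0.400, Σhalf²=0.930331
  -H: nom -1.200 → Σnom=24.980; wc +0.293/-0.460 → slack +2.842/-2.782; half-tol=0.377, Σhalf²=1.072083
  -I: nom -4.960 → Σnom=20.020; wc +0.190/-0.190 → slack +3.032/-2.972; half-tol=0.190, Σhalf²=1.108183
Nominal = 20.020. Worst-case = [20.020 - 2.972, 20.020 + 3.032] = [17.048, 23.052]. RSS = √1.108183 = 1.053.

nominal=20.020 wc=[17.048,23.052] rss=1.053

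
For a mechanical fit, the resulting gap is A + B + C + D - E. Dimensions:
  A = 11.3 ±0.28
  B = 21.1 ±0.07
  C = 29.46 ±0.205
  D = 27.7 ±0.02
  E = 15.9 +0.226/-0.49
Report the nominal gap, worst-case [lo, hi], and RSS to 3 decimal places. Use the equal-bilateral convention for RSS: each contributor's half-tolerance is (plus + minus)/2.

Stack each dimension's contribution:
  +A: nom +11.300 → Σnom=11.300; wc +0.280/-0.280 → slack +0.280/-0.280; half-tol=0.280, Σhalf²=0.078400
  +B: nom +21.100 → Σnom=32.400; wc +0.070/-0.070 → slack +0.350/-0.350; half-tol=0.070, Σhalf²=0.083300
  +C: nom +29.460 → Σnom=61.860; wc +0.205/-0.205 → slack +0.555/-0.555; half-tol=0.205, Σhalf²=0.125325
  +D: nom +27.700 → Σnom=89.560; wc +0.020/-0.020 → slack +0.575/-0.575; half-tol=0.020, Σhalf²=0.125725
  -E: nom -15.900 → Σnom=73.660; wc +0.490/-0.226 → slack +1.065/-0.801; half-tol=0.358, Σhalf²=0.253889
Nominal = 73.660. Worst-case = [73.660 - 0.801, 73.660 + 1.065] = [72.859, 74.725]. RSS = √0.253889 = 0.504.

nominal=73.660 wc=[72.859,74.725] rss=0.504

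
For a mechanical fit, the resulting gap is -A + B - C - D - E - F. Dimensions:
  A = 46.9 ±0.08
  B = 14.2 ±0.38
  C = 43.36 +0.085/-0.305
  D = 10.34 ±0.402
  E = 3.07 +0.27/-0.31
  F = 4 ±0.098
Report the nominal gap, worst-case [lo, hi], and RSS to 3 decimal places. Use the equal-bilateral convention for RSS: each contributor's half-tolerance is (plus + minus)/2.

nominal=-93.470 wc=[-94.785,-91.895] rss=0.666

Stack each dimension's contribution:
  -A: nom -46.900 → Σnom=-46.900; wc +0.080/-0.080 → slack +0.080/-0.080; half-tol=0.080, Σhalf²=0.006400
  +B: nom +14.200 → Σnom=-32.700; wc +0.380/-0.380 → slack +0.460/-0.460; half-tol=0.380, Σhalf²=0.150800
  -C: nom -43.360 → Σnom=-76.060; wc +0.305/-0.085 → slack +0.765/-0.545; half-tol=0.195, Σhalf²=0.188825
  -D: nom -10.340 → Σnom=-86.400; wc +0.402/-0.402 → slack +1.167/-0.947; half-tol=0.402, Σhalf²=0.350429
  -E: nom -3.070 → Σnom=-89.470; wc +0.310/-0.270 → slack +1.477/-1.217; half-tol=0.290, Σhalf²=0.434529
  -F: nom -4.000 → Σnom=-93.470; wc +0.098/-0.098 → slack +1.575/-1.315; half-tol=0.098, Σhalf²=0.444133
Nominal = -93.470. Worst-case = [-93.470 - 1.315, -93.470 + 1.575] = [-94.785, -91.895]. RSS = √0.444133 = 0.666.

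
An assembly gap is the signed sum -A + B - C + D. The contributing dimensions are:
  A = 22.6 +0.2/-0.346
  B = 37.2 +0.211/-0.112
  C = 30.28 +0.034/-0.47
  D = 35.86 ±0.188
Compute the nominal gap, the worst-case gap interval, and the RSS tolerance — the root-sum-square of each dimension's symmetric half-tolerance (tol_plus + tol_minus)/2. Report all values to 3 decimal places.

nominal=20.180 wc=[19.646,21.395] rss=0.447

Stack each dimension's contribution:
  -A: nom -22.600 → Σnom=-22.600; wc +0.346/-0.200 → slack +0.346/-0.200; half-tol=0.273, Σhalf²=0.074529
  +B: nom +37.200 → Σnom=14.600; wc +0.211/-0.112 → slack +0.557/-0.312; half-tol=0.162, Σhalf²=0.100611
  -C: nom -30.280 → Σnom=-15.680; wc +0.470/-0.034 → slack +1.027/-0.346; half-tol=0.252, Σhalf²=0.164115
  +D: nom +35.860 → Σnom=20.180; wc +0.188/-0.188 → slack +1.215/-0.534; half-tol=0.188, Σhalf²=0.199459
Nominal = 20.180. Worst-case = [20.180 - 0.534, 20.180 + 1.215] = [19.646, 21.395]. RSS = √0.199459 = 0.447.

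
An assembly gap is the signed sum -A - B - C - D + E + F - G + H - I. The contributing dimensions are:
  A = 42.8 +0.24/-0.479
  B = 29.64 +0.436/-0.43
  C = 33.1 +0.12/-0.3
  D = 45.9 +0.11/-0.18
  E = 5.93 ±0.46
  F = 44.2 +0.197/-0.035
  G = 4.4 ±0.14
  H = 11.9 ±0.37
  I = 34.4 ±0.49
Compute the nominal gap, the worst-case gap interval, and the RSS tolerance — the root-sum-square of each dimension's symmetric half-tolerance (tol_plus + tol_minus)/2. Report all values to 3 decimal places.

nominal=-128.210 wc=[-130.611,-125.164] rss=1.002

Stack each dimension's contribution:
  -A: nom -42.800 → Σnom=-42.800; wc +0.479/-0.240 → slack +0.479/-0.240; half-tol=0.359, Σhalf²=0.129240
  -B: nom -29.640 → Σnom=-72.440; wc +0.430/-0.436 → slack +0.909/-0.676; half-tol=0.433, Σhalf²=0.316729
  -C: nom -33.100 → Σnom=-105.540; wc +0.300/-0.120 → slack +1.209/-0.796; half-tol=0.210, Σhalf²=0.360829
  -D: nom -45.900 → Σnom=-151.440; wc +0.180/-0.110 → slack +1.389/-0.906; half-tol=0.145, Σhalf²=0.381854
  +E: nom +5.930 → Σnom=-145.510; wc +0.460/-0.460 → slack +1.849/-1.366; half-tol=0.460, Σhalf²=0.593454
  +F: nom +44.200 → Σnom=-101.310; wc +0.197/-0.035 → slack +2.046/-1.401; half-tol=0.116, Σhalf²=0.606910
  -G: nom -4.400 → Σnom=-105.710; wc +0.140/-0.140 → slack +2.186/-1.541; half-tol=0.140, Σhalf²=0.626510
  +H: nom +11.900 → Σnom=-93.810; wc +0.370/-0.370 → slack +2.556/-1.911; half-tol=0.370, Σhalf²=0.763410
  -I: nom -34.400 → Σnom=-128.210; wc +0.490/-0.490 → slack +3.046/-2.401; half-tol=0.490, Σhalf²=1.003510
Nominal = -128.210. Worst-case = [-128.210 - 2.401, -128.210 + 3.046] = [-130.611, -125.164]. RSS = √1.003510 = 1.002.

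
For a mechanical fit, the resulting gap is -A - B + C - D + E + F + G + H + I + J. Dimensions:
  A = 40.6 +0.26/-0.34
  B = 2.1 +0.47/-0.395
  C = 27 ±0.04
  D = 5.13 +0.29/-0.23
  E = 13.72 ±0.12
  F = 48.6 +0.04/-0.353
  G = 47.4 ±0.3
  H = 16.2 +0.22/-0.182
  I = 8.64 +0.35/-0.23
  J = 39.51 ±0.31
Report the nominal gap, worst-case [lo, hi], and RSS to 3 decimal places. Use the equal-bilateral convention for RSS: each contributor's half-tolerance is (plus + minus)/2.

Stack each dimension's contribution:
  -A: nom -40.600 → Σnom=-40.600; wc +0.340/-0.260 → slack +0.340/-0.260; half-tol=0.300, Σhalf²=0.090000
  -B: nom -2.100 → Σnom=-42.700; wc +0.395/-0.470 → slack +0.735/-0.730; half-tol=0.432, Σhalf²=0.277056
  +C: nom +27.000 → Σnom=-15.700; wc +0.040/-0.040 → slack +0.775/-0.770; half-tol=0.040, Σhalf²=0.278656
  -D: nom -5.130 → Σnom=-20.830; wc +0.230/-0.290 → slack +1.005/-1.060; half-tol=0.260, Σhalf²=0.346256
  +E: nom +13.720 → Σnom=-7.110; wc +0.120/-0.120 → slack +1.125/-1.180; half-tol=0.120, Σhalf²=0.360656
  +F: nom +48.600 → Σnom=41.490; wc +0.040/-0.353 → slack +1.165/-1.533; half-tol=0.196, Σhalf²=0.399269
  +G: nom +47.400 → Σnom=88.890; wc +0.300/-0.300 → slack +1.465/-1.833; half-tol=0.300, Σhalf²=0.489268
  +H: nom +16.200 → Σnom=105.090; wc +0.220/-0.182 → slack +1.685/-2.015; half-tol=0.201, Σhalf²=0.529670
  +I: nom +8.640 → Σnom=113.730; wc +0.350/-0.230 → slack +2.035/-2.245; half-tol=0.290, Σhalf²=0.613769
  +J: nom +39.510 → Σnom=153.240; wc +0.310/-0.310 → slack +2.345/-2.555; half-tol=0.310, Σhalf²=0.709869
Nominal = 153.240. Worst-case = [153.240 - 2.555, 153.240 + 2.345] = [150.685, 155.585]. RSS = √0.709869 = 0.843.

nominal=153.240 wc=[150.685,155.585] rss=0.843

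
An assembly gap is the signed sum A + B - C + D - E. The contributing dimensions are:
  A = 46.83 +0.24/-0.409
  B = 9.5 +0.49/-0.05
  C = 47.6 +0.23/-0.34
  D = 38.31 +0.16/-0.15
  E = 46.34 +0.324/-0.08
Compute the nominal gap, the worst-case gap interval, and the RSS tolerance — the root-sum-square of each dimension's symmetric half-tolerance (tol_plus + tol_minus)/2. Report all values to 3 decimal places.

nominal=0.700 wc=[-0.463,2.010] rss=0.569

Stack each dimension's contribution:
  +A: nom +46.830 → Σnom=46.830; wc +0.240/-0.409 → slack +0.240/-0.409; half-tol=0.325, Σhalf²=0.105300
  +B: nom +9.500 → Σnom=56.330; wc +0.490/-0.050 → slack +0.730/-0.459; half-tol=0.270, Σhalf²=0.178200
  -C: nom -47.600 → Σnom=8.730; wc +0.340/-0.230 → slack +1.070/-0.689; half-tol=0.285, Σhalf²=0.259425
  +D: nom +38.310 → Σnom=47.040; wc +0.160/-0.150 → slack +1.230/-0.839; half-tol=0.155, Σhalf²=0.283450
  -E: nom -46.340 → Σnom=0.700; wc +0.080/-0.324 → slack +1.310/-1.163; half-tol=0.202, Σhalf²=0.324254
Nominal = 0.700. Worst-case = [0.700 - 1.163, 0.700 + 1.310] = [-0.463, 2.010]. RSS = √0.324254 = 0.569.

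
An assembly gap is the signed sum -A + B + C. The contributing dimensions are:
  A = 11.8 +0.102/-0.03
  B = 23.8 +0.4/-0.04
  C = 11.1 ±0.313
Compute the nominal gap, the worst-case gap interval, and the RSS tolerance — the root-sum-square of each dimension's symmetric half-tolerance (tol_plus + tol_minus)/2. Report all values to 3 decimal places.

nominal=23.100 wc=[22.645,23.843] rss=0.388

Stack each dimension's contribution:
  -A: nom -11.800 → Σnom=-11.800; wc +0.030/-0.102 → slack +0.030/-0.102; half-tol=0.066, Σhalf²=0.004356
  +B: nom +23.800 → Σnom=12.000; wc +0.400/-0.040 → slack +0.430/-0.142; half-tol=0.220, Σhalf²=0.052756
  +C: nom +11.100 → Σnom=23.100; wc +0.313/-0.313 → slack +0.743/-0.455; half-tol=0.313, Σhalf²=0.150725
Nominal = 23.100. Worst-case = [23.100 - 0.455, 23.100 + 0.743] = [22.645, 23.843]. RSS = √0.150725 = 0.388.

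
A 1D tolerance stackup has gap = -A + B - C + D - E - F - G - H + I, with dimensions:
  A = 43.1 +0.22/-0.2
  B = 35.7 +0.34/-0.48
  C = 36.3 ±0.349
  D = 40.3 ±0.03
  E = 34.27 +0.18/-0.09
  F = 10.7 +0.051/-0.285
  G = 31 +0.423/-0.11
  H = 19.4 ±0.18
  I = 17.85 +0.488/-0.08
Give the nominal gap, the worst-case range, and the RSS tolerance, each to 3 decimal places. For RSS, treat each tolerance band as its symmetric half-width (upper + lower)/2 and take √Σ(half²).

Stack each dimension's contribution:
  -A: nom -43.100 → Σnom=-43.100; wc +0.200/-0.220 → slack +0.200/-0.220; half-tol=0.210, Σhalf²=0.044100
  +B: nom +35.700 → Σnom=-7.400; wc +0.340/-0.480 → slack +0.540/-0.700; half-tol=0.410, Σhalf²=0.212200
  -C: nom -36.300 → Σnom=-43.700; wc +0.349/-0.349 → slack +0.889/-1.049; half-tol=0.349, Σhalf²=0.334001
  +D: nom +40.300 → Σnom=-3.400; wc +0.030/-0.030 → slack +0.919/-1.079; half-tol=0.030, Σhalf²=0.334901
  -E: nom -34.270 → Σnom=-37.670; wc +0.090/-0.180 → slack +1.009/-1.259; half-tol=0.135, Σhalf²=0.353126
  -F: nom -10.700 → Σnom=-48.370; wc +0.285/-0.051 → slack +1.294/-1.310; half-tol=0.168, Σhalf²=0.381350
  -G: nom -31.000 → Σnom=-79.370; wc +0.110/-0.423 → slack +1.404/-1.733; half-tol=0.267, Σhalf²=0.452372
  -H: nom -19.400 → Σnom=-98.770; wc +0.180/-0.180 → slack +1.584/-1.913; half-tol=0.180, Σhalf²=0.484772
  +I: nom +17.850 → Σnom=-80.920; wc +0.488/-0.080 → slack +2.072/-1.993; half-tol=0.284, Σhalf²=0.565428
Nominal = -80.920. Worst-case = [-80.920 - 1.993, -80.920 + 2.072] = [-82.913, -78.848]. RSS = √0.565428 = 0.752.

nominal=-80.920 wc=[-82.913,-78.848] rss=0.752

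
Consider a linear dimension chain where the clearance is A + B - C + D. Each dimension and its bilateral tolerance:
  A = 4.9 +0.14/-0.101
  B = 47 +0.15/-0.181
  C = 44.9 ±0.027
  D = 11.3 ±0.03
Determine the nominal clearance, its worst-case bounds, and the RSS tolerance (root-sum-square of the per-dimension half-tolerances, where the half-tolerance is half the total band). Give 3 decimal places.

nominal=18.300 wc=[17.961,18.647] rss=0.209

Stack each dimension's contribution:
  +A: nom +4.900 → Σnom=4.900; wc +0.140/-0.101 → slack +0.140/-0.101; half-tol=0.121, Σhalf²=0.014520
  +B: nom +47.000 → Σnom=51.900; wc +0.150/-0.181 → slack +0.290/-0.282; half-tol=0.165, Σhalf²=0.041910
  -C: nom -44.900 → Σnom=7.000; wc +0.027/-0.027 → slack +0.317/-0.309; half-tol=0.027, Σhalf²=0.042639
  +D: nom +11.300 → Σnom=18.300; wc +0.030/-0.030 → slack +0.347/-0.339; half-tol=0.030, Σhalf²=0.043539
Nominal = 18.300. Worst-case = [18.300 - 0.339, 18.300 + 0.347] = [17.961, 18.647]. RSS = √0.043539 = 0.209.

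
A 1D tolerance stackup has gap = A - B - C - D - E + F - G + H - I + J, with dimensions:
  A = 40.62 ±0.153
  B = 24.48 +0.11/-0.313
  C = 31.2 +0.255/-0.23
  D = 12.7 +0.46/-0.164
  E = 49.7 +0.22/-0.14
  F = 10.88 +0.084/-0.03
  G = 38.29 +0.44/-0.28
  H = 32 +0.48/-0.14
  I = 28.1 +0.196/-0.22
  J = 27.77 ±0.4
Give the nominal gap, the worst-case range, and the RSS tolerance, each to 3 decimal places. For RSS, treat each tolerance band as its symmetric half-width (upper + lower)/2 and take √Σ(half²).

Stack each dimension's contribution:
  +A: nom +40.620 → Σnom=40.620; wc +0.153/-0.153 → slack +0.153/-0.153; half-tol=0.153, Σhalf²=0.023409
  -B: nom -24.480 → Σnom=16.140; wc +0.313/-0.110 → slack +0.466/-0.263; half-tol=0.211, Σhalf²=0.068141
  -C: nom -31.200 → Σnom=-15.060; wc +0.230/-0.255 → slack +0.696/-0.518; half-tol=0.242, Σhalf²=0.126947
  -D: nom -12.700 → Σnom=-27.760; wc +0.164/-0.460 → slack +0.860/-0.978; half-tol=0.312, Σhalf²=0.224291
  -E: nom -49.700 → Σnom=-77.460; wc +0.140/-0.220 → slack +1.000/-1.198; half-tol=0.180, Σhalf²=0.256691
  +F: nom +10.880 → Σnom=-66.580; wc +0.084/-0.030 → slack +1.084/-1.228; half-tol=0.057, Σhalf²=0.259940
  -G: nom -38.290 → Σnom=-104.870; wc +0.280/-0.440 → slack +1.364/-1.668; half-tol=0.360, Σhalf²=0.389540
  +H: nom +32.000 → Σnom=-72.870; wc +0.480/-0.140 → slack +1.844/-1.808; half-tol=0.310, Σhalf²=0.485640
  -I: nom -28.100 → Σnom=-100.970; wc +0.220/-0.196 → slack +2.064/-2.004; half-tol=0.208, Σhalf²=0.528904
  +J: nom +27.770 → Σnom=-73.200; wc +0.400/-0.400 → slack +2.464/-2.404; half-tol=0.400, Σhalf²=0.688905
Nominal = -73.200. Worst-case = [-73.200 - 2.404, -73.200 + 2.464] = [-75.604, -70.736]. RSS = √0.688905 = 0.830.

nominal=-73.200 wc=[-75.604,-70.736] rss=0.830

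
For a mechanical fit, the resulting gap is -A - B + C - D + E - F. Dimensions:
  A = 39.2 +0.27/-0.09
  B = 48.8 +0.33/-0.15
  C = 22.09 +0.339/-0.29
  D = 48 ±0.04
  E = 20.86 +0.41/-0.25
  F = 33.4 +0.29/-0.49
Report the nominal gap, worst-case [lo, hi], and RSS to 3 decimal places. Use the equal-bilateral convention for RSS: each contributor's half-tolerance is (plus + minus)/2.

nominal=-126.450 wc=[-127.920,-124.931] rss=0.672

Stack each dimension's contribution:
  -A: nom -39.200 → Σnom=-39.200; wc +0.090/-0.270 → slack +0.090/-0.270; half-tol=0.180, Σhalf²=0.032400
  -B: nom -48.800 → Σnom=-88.000; wc +0.150/-0.330 → slack +0.240/-0.600; half-tol=0.240, Σhalf²=0.090000
  +C: nom +22.090 → Σnom=-65.910; wc +0.339/-0.290 → slack +0.579/-0.890; half-tol=0.315, Σhalf²=0.188910
  -D: nom -48.000 → Σnom=-113.910; wc +0.040/-0.040 → slack +0.619/-0.930; half-tol=0.040, Σhalf²=0.190510
  +E: nom +20.860 → Σnom=-93.050; wc +0.410/-0.250 → slack +1.029/-1.180; half-tol=0.330, Σhalf²=0.299410
  -F: nom -33.400 → Σnom=-126.450; wc +0.490/-0.290 → slack +1.519/-1.470; half-tol=0.390, Σhalf²=0.451510
Nominal = -126.450. Worst-case = [-126.450 - 1.470, -126.450 + 1.519] = [-127.920, -124.931]. RSS = √0.451510 = 0.672.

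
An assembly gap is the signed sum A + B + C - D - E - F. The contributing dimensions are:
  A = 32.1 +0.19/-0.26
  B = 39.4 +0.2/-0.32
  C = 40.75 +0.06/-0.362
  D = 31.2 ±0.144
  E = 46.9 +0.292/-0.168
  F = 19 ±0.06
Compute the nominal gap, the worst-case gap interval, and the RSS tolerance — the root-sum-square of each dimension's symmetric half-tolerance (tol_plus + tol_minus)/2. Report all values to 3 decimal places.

Stack each dimension's contribution:
  +A: nom +32.100 → Σnom=32.100; wc +0.190/-0.260 → slack +0.190/-0.260; half-tol=0.225, Σhalf²=0.050625
  +B: nom +39.400 → Σnom=71.500; wc +0.200/-0.320 → slack +0.390/-0.580; half-tol=0.260, Σhalf²=0.118225
  +C: nom +40.750 → Σnom=112.250; wc +0.060/-0.362 → slack +0.450/-0.942; half-tol=0.211, Σhalf²=0.162746
  -D: nom -31.200 → Σnom=81.050; wc +0.144/-0.144 → slack +0.594/-1.086; half-tol=0.144, Σhalf²=0.183482
  -E: nom -46.900 → Σnom=34.150; wc +0.168/-0.292 → slack +0.762/-1.378; half-tol=0.230, Σhalf²=0.236382
  -F: nom -19.000 → Σnom=15.150; wc +0.060/-0.060 → slack +0.822/-1.438; half-tol=0.060, Σhalf²=0.239982
Nominal = 15.150. Worst-case = [15.150 - 1.438, 15.150 + 0.822] = [13.712, 15.972]. RSS = √0.239982 = 0.490.

nominal=15.150 wc=[13.712,15.972] rss=0.490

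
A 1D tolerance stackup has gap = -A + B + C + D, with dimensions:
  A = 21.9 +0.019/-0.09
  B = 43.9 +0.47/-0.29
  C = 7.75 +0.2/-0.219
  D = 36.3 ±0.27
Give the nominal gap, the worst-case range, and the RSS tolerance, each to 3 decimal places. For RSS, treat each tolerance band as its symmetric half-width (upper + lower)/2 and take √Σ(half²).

Stack each dimension's contribution:
  -A: nom -21.900 → Σnom=-21.900; wc +0.090/-0.019 → slack +0.090/-0.019; half-tol=0.054, Σhalf²=0.002970
  +B: nom +43.900 → Σnom=22.000; wc +0.470/-0.290 → slack +0.560/-0.309; half-tol=0.380, Σhalf²=0.147370
  +C: nom +7.750 → Σnom=29.750; wc +0.200/-0.219 → slack +0.760/-0.528; half-tol=0.210, Σhalf²=0.191260
  +D: nom +36.300 → Σnom=66.050; wc +0.270/-0.270 → slack +1.030/-0.798; half-tol=0.270, Σhalf²=0.264161
Nominal = 66.050. Worst-case = [66.050 - 0.798, 66.050 + 1.030] = [65.252, 67.080]. RSS = √0.264161 = 0.514.

nominal=66.050 wc=[65.252,67.080] rss=0.514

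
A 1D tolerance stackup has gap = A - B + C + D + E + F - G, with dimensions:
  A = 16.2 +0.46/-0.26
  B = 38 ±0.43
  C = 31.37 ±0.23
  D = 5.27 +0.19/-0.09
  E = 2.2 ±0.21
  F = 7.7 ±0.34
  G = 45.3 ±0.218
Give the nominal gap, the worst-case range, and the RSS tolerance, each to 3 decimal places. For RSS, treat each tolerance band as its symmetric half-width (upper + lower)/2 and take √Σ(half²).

Stack each dimension's contribution:
  +A: nom +16.200 → Σnom=16.200; wc +0.460/-0.260 → slack +0.460/-0.260; half-tol=0.360, Σhalf²=0.129600
  -B: nom -38.000 → Σnom=-21.800; wc +0.430/-0.430 → slack +0.890/-0.690; half-tol=0.430, Σhalf²=0.314500
  +C: nom +31.370 → Σnom=9.570; wc +0.230/-0.230 → slack +1.120/-0.920; half-tol=0.230, Σhalf²=0.367400
  +D: nom +5.270 → Σnom=14.840; wc +0.190/-0.090 → slack +1.310/-1.010; half-tol=0.140, Σhalf²=0.387000
  +E: nom +2.200 → Σnom=17.040; wc +0.210/-0.210 → slack +1.520/-1.220; half-tol=0.210, Σhalf²=0.431100
  +F: nom +7.700 → Σnom=24.740; wc +0.340/-0.340 → slack +1.860/-1.560; half-tol=0.340, Σhalf²=0.546700
  -G: nom -45.300 → Σnom=-20.560; wc +0.218/-0.218 → slack +2.078/-1.778; half-tol=0.218, Σhalf²=0.594224
Nominal = -20.560. Worst-case = [-20.560 - 1.778, -20.560 + 2.078] = [-22.338, -18.482]. RSS = √0.594224 = 0.771.

nominal=-20.560 wc=[-22.338,-18.482] rss=0.771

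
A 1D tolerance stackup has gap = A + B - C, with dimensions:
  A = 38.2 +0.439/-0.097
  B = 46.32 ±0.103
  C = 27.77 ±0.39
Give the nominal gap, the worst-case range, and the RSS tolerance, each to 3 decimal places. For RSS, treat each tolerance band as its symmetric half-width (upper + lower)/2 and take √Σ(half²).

Stack each dimension's contribution:
  +A: nom +38.200 → Σnom=38.200; wc +0.439/-0.097 → slack +0.439/-0.097; half-tol=0.268, Σhalf²=0.071824
  +B: nom +46.320 → Σnom=84.520; wc +0.103/-0.103 → slack +0.542/-0.200; half-tol=0.103, Σhalf²=0.082433
  -C: nom -27.770 → Σnom=56.750; wc +0.390/-0.390 → slack +0.932/-0.590; half-tol=0.390, Σhalf²=0.234533
Nominal = 56.750. Worst-case = [56.750 - 0.590, 56.750 + 0.932] = [56.160, 57.682]. RSS = √0.234533 = 0.484.

nominal=56.750 wc=[56.160,57.682] rss=0.484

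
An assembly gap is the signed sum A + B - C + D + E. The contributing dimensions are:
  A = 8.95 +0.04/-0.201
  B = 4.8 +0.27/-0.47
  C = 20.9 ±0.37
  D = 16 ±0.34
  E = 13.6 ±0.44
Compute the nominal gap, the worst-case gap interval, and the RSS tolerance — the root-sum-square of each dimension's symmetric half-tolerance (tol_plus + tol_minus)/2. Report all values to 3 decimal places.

nominal=22.450 wc=[20.629,23.910] rss=0.773

Stack each dimension's contribution:
  +A: nom +8.950 → Σnom=8.950; wc +0.040/-0.201 → slack +0.040/-0.201; half-tol=0.121, Σhalf²=0.014520
  +B: nom +4.800 → Σnom=13.750; wc +0.270/-0.470 → slack +0.310/-0.671; half-tol=0.370, Σhalf²=0.151420
  -C: nom -20.900 → Σnom=-7.150; wc +0.370/-0.370 → slack +0.680/-1.041; half-tol=0.370, Σhalf²=0.288320
  +D: nom +16.000 → Σnom=8.850; wc +0.340/-0.340 → slack +1.020/-1.381; half-tol=0.340, Σhalf²=0.403920
  +E: nom +13.600 → Σnom=22.450; wc +0.440/-0.440 → slack +1.460/-1.821; half-tol=0.440, Σhalf²=0.597520
Nominal = 22.450. Worst-case = [22.450 - 1.821, 22.450 + 1.460] = [20.629, 23.910]. RSS = √0.597520 = 0.773.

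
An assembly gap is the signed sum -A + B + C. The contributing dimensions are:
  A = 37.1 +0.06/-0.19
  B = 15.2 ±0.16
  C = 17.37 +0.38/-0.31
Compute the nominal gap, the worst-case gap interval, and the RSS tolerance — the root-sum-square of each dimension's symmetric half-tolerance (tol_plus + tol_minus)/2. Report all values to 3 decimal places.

Stack each dimension's contribution:
  -A: nom -37.100 → Σnom=-37.100; wc +0.190/-0.060 → slack +0.190/-0.060; half-tol=0.125, Σhalf²=0.015625
  +B: nom +15.200 → Σnom=-21.900; wc +0.160/-0.160 → slack +0.350/-0.220; half-tol=0.160, Σhalf²=0.041225
  +C: nom +17.370 → Σnom=-4.530; wc +0.380/-0.310 → slack +0.730/-0.530; half-tol=0.345, Σhalf²=0.160250
Nominal = -4.530. Worst-case = [-4.530 - 0.530, -4.530 + 0.730] = [-5.060, -3.800]. RSS = √0.160250 = 0.400.

nominal=-4.530 wc=[-5.060,-3.800] rss=0.400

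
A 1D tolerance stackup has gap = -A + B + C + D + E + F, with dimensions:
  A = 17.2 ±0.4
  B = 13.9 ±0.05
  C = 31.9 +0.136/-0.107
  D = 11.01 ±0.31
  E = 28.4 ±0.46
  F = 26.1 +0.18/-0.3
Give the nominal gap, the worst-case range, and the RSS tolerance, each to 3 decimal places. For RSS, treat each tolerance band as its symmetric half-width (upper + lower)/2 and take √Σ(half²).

nominal=94.110 wc=[92.483,95.646] rss=0.737

Stack each dimension's contribution:
  -A: nom -17.200 → Σnom=-17.200; wc +0.400/-0.400 → slack +0.400/-0.400; half-tol=0.400, Σhalf²=0.160000
  +B: nom +13.900 → Σnom=-3.300; wc +0.050/-0.050 → slack +0.450/-0.450; half-tol=0.050, Σhalf²=0.162500
  +C: nom +31.900 → Σnom=28.600; wc +0.136/-0.107 → slack +0.586/-0.557; half-tol=0.121, Σhalf²=0.177262
  +D: nom +11.010 → Σnom=39.610; wc +0.310/-0.310 → slack +0.896/-0.867; half-tol=0.310, Σhalf²=0.273362
  +E: nom +28.400 → Σnom=68.010; wc +0.460/-0.460 → slack +1.356/-1.327; half-tol=0.460, Σhalf²=0.484962
  +F: nom +26.100 → Σnom=94.110; wc +0.180/-0.300 → slack +1.536/-1.627; half-tol=0.240, Σhalf²=0.542562
Nominal = 94.110. Worst-case = [94.110 - 1.627, 94.110 + 1.536] = [92.483, 95.646]. RSS = √0.542562 = 0.737.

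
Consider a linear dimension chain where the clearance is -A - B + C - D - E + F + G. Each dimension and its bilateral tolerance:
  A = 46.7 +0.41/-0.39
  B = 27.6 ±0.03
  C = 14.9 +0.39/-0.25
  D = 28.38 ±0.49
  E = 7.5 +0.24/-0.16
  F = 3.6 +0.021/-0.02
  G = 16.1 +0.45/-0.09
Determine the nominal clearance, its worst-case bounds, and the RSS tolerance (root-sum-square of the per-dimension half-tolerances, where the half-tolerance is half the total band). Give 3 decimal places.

nominal=-75.580 wc=[-77.110,-73.649] rss=0.785

Stack each dimension's contribution:
  -A: nom -46.700 → Σnom=-46.700; wc +0.390/-0.410 → slack +0.390/-0.410; half-tol=0.400, Σhalf²=0.160000
  -B: nom -27.600 → Σnom=-74.300; wc +0.030/-0.030 → slack +0.420/-0.440; half-tol=0.030, Σhalf²=0.160900
  +C: nom +14.900 → Σnom=-59.400; wc +0.390/-0.250 → slack +0.810/-0.690; half-tol=0.320, Σhalf²=0.263300
  -D: nom -28.380 → Σnom=-87.780; wc +0.490/-0.490 → slack +1.300/-1.180; half-tol=0.490, Σhalf²=0.503400
  -E: nom -7.500 → Σnom=-95.280; wc +0.160/-0.240 → slack +1.460/-1.420; half-tol=0.200, Σhalf²=0.543400
  +F: nom +3.600 → Σnom=-91.680; wc +0.021/-0.020 → slack +1.481/-1.440; half-tol=0.021, Σhalf²=0.543820
  +G: nom +16.100 → Σnom=-75.580; wc +0.450/-0.090 → slack +1.931/-1.530; half-tol=0.270, Σhalf²=0.616720
Nominal = -75.580. Worst-case = [-75.580 - 1.530, -75.580 + 1.931] = [-77.110, -73.649]. RSS = √0.616720 = 0.785.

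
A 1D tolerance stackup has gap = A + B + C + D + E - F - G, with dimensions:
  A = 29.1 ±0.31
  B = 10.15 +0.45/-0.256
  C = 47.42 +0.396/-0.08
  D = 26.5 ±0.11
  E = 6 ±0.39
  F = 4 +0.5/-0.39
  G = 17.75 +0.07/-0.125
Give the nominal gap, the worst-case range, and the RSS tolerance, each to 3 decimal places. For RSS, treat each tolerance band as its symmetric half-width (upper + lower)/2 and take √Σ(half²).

Stack each dimension's contribution:
  +A: nom +29.100 → Σnom=29.100; wc +0.310/-0.310 → slack +0.310/-0.310; half-tol=0.310, Σhalf²=0.096100
  +B: nom +10.150 → Σnom=39.250; wc +0.450/-0.256 → slack +0.760/-0.566; half-tol=0.353, Σhalf²=0.220709
  +C: nom +47.420 → Σnom=86.670; wc +0.396/-0.080 → slack +1.156/-0.646; half-tol=0.238, Σhalf²=0.277353
  +D: nom +26.500 → Σnom=113.170; wc +0.110/-0.110 → slack +1.266/-0.756; half-tol=0.110, Σhalf²=0.289453
  +E: nom +6.000 → Σnom=119.170; wc +0.390/-0.390 → slack +1.656/-1.146; half-tol=0.390, Σhalf²=0.441553
  -F: nom -4.000 → Σnom=115.170; wc +0.390/-0.500 → slack +2.046/-1.646; half-tol=0.445, Σhalf²=0.639578
  -G: nom -17.750 → Σnom=97.420; wc +0.125/-0.070 → slack +2.171/-1.716; half-tol=0.098, Σhalf²=0.649084
Nominal = 97.420. Worst-case = [97.420 - 1.716, 97.420 + 2.171] = [95.704, 99.591]. RSS = √0.649084 = 0.806.

nominal=97.420 wc=[95.704,99.591] rss=0.806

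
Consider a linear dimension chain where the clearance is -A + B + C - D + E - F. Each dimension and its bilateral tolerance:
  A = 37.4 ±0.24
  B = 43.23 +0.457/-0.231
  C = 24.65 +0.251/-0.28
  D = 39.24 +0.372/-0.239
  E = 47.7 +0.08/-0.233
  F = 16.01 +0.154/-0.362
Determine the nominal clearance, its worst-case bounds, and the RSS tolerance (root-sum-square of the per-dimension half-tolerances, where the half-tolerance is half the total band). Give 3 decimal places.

nominal=22.930 wc=[21.420,24.559] rss=0.656

Stack each dimension's contribution:
  -A: nom -37.400 → Σnom=-37.400; wc +0.240/-0.240 → slack +0.240/-0.240; half-tol=0.240, Σhalf²=0.057600
  +B: nom +43.230 → Σnom=5.830; wc +0.457/-0.231 → slack +0.697/-0.471; half-tol=0.344, Σhalf²=0.175936
  +C: nom +24.650 → Σnom=30.480; wc +0.251/-0.280 → slack +0.948/-0.751; half-tol=0.266, Σhalf²=0.246426
  -D: nom -39.240 → Σnom=-8.760; wc +0.239/-0.372 → slack +1.187/-1.123; half-tol=0.305, Σhalf²=0.339757
  +E: nom +47.700 → Σnom=38.940; wc +0.080/-0.233 → slack +1.267/-1.356; half-tol=0.157, Σhalf²=0.364249
  -F: nom -16.010 → Σnom=22.930; wc +0.362/-0.154 → slack +1.629/-1.510; half-tol=0.258, Σhalf²=0.430813
Nominal = 22.930. Worst-case = [22.930 - 1.510, 22.930 + 1.629] = [21.420, 24.559]. RSS = √0.430813 = 0.656.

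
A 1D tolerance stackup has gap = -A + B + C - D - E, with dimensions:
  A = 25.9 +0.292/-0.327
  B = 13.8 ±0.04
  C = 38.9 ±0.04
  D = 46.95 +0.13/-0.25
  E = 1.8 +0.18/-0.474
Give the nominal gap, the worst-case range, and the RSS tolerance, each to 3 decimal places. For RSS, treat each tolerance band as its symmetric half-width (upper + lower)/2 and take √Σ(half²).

Stack each dimension's contribution:
  -A: nom -25.900 → Σnom=-25.900; wc +0.327/-0.292 → slack +0.327/-0.292; half-tol=0.309, Σhalf²=0.095790
  +B: nom +13.800 → Σnom=-12.100; wc +0.040/-0.040 → slack +0.367/-0.332; half-tol=0.040, Σhalf²=0.097390
  +C: nom +38.900 → Σnom=26.800; wc +0.040/-0.040 → slack +0.407/-0.372; half-tol=0.040, Σhalf²=0.098990
  -D: nom -46.950 → Σnom=-20.150; wc +0.250/-0.130 → slack +0.657/-0.502; half-tol=0.190, Σhalf²=0.135090
  -E: nom -1.800 → Σnom=-21.950; wc +0.474/-0.180 → slack +1.131/-0.682; half-tol=0.327, Σhalf²=0.242019
Nominal = -21.950. Worst-case = [-21.950 - 0.682, -21.950 + 1.131] = [-22.632, -20.819]. RSS = √0.242019 = 0.492.

nominal=-21.950 wc=[-22.632,-20.819] rss=0.492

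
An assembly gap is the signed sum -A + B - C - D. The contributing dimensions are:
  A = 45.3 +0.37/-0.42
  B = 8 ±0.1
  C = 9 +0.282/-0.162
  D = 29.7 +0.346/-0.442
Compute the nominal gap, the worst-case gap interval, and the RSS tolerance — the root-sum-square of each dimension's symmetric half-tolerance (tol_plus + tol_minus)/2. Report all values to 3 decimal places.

Stack each dimension's contribution:
  -A: nom -45.300 → Σnom=-45.300; wc +0.420/-0.370 → slack +0.420/-0.370; half-tol=0.395, Σhalf²=0.156025
  +B: nom +8.000 → Σnom=-37.300; wc +0.100/-0.100 → slack +0.520/-0.470; half-tol=0.100, Σhalf²=0.166025
  -C: nom -9.000 → Σnom=-46.300; wc +0.162/-0.282 → slack +0.682/-0.752; half-tol=0.222, Σhalf²=0.215309
  -D: nom -29.700 → Σnom=-76.000; wc +0.442/-0.346 → slack +1.124/-1.098; half-tol=0.394, Σhalf²=0.370545
Nominal = -76.000. Worst-case = [-76.000 - 1.098, -76.000 + 1.124] = [-77.098, -74.876]. RSS = √0.370545 = 0.609.

nominal=-76.000 wc=[-77.098,-74.876] rss=0.609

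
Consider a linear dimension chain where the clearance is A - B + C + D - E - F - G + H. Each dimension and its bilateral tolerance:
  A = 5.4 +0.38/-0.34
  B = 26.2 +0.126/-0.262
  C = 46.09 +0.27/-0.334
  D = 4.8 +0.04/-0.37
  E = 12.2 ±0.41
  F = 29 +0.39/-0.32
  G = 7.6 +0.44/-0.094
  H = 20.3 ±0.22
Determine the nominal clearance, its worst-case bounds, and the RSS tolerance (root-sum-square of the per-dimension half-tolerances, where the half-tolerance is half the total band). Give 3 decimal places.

Stack each dimension's contribution:
  +A: nom +5.400 → Σnom=5.400; wc +0.380/-0.340 → slack +0.380/-0.340; half-tol=0.360, Σhalf²=0.129600
  -B: nom -26.200 → Σnom=-20.800; wc +0.262/-0.126 → slack +0.642/-0.466; half-tol=0.194, Σhalf²=0.167236
  +C: nom +46.090 → Σnom=25.290; wc +0.270/-0.334 → slack +0.912/-0.800; half-tol=0.302, Σhalf²=0.258440
  +D: nom +4.800 → Σnom=30.090; wc +0.040/-0.370 → slack +0.952/-1.170; half-tol=0.205, Σhalf²=0.300465
  -E: nom -12.200 → Σnom=17.890; wc +0.410/-0.410 → slack +1.362/-1.580; half-tol=0.410, Σhalf²=0.468565
  -F: nom -29.000 → Σnom=-11.110; wc +0.320/-0.390 → slack +1.682/-1.970; half-tol=0.355, Σhalf²=0.594590
  -G: nom -7.600 → Σnom=-18.710; wc +0.094/-0.440 → slack +1.776/-2.410; half-tol=0.267, Σhalf²=0.665879
  +H: nom +20.300 → Σnom=1.590; wc +0.220/-0.220 → slack +1.996/-2.630; half-tol=0.220, Σhalf²=0.714279
Nominal = 1.590. Worst-case = [1.590 - 2.630, 1.590 + 1.996] = [-1.040, 3.586]. RSS = √0.714279 = 0.845.

nominal=1.590 wc=[-1.040,3.586] rss=0.845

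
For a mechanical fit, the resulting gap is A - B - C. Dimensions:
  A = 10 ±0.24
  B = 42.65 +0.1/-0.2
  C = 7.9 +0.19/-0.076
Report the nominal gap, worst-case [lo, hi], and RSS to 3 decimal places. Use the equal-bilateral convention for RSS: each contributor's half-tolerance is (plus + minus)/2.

Stack each dimension's contribution:
  +A: nom +10.000 → Σnom=10.000; wc +0.240/-0.240 → slack +0.240/-0.240; half-tol=0.240, Σhalf²=0.057600
  -B: nom -42.650 → Σnom=-32.650; wc +0.200/-0.100 → slack +0.440/-0.340; half-tol=0.150, Σhalf²=0.080100
  -C: nom -7.900 → Σnom=-40.550; wc +0.076/-0.190 → slack +0.516/-0.530; half-tol=0.133, Σhalf²=0.097789
Nominal = -40.550. Worst-case = [-40.550 - 0.530, -40.550 + 0.516] = [-41.080, -40.034]. RSS = √0.097789 = 0.313.

nominal=-40.550 wc=[-41.080,-40.034] rss=0.313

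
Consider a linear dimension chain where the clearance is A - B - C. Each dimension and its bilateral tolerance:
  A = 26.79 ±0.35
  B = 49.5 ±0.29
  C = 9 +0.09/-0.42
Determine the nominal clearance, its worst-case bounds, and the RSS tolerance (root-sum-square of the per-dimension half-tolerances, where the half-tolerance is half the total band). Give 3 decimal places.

nominal=-31.710 wc=[-32.440,-30.650] rss=0.521

Stack each dimension's contribution:
  +A: nom +26.790 → Σnom=26.790; wc +0.350/-0.350 → slack +0.350/-0.350; half-tol=0.350, Σhalf²=0.122500
  -B: nom -49.500 → Σnom=-22.710; wc +0.290/-0.290 → slack +0.640/-0.640; half-tol=0.290, Σhalf²=0.206600
  -C: nom -9.000 → Σnom=-31.710; wc +0.420/-0.090 → slack +1.060/-0.730; half-tol=0.255, Σhalf²=0.271625
Nominal = -31.710. Worst-case = [-31.710 - 0.730, -31.710 + 1.060] = [-32.440, -30.650]. RSS = √0.271625 = 0.521.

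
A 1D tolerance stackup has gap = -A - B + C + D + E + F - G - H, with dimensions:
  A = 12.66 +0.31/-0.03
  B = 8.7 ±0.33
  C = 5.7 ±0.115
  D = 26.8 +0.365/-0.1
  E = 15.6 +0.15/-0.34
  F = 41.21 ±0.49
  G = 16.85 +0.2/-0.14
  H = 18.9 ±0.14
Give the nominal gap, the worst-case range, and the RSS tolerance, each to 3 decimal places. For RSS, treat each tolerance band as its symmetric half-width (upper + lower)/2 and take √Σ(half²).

Stack each dimension's contribution:
  -A: nom -12.660 → Σnom=-12.660; wc +0.030/-0.310 → slack +0.030/-0.310; half-tol=0.170, Σhalf²=0.028900
  -B: nom -8.700 → Σnom=-21.360; wc +0.330/-0.330 → slack +0.360/-0.640; half-tol=0.330, Σhalf²=0.137800
  +C: nom +5.700 → Σnom=-15.660; wc +0.115/-0.115 → slack +0.475/-0.755; half-tol=0.115, Σhalf²=0.151025
  +D: nom +26.800 → Σnom=11.140; wc +0.365/-0.100 → slack +0.840/-0.855; half-tol=0.232, Σhalf²=0.205081
  +E: nom +15.600 → Σnom=26.740; wc +0.150/-0.340 → slack +0.990/-1.195; half-tol=0.245, Σhalf²=0.265106
  +F: nom +41.210 → Σnom=67.950; wc +0.490/-0.490 → slack +1.480/-1.685; half-tol=0.490, Σhalf²=0.505206
  -G: nom -16.850 → Σnom=51.100; wc +0.140/-0.200 → slack +1.620/-1.885; half-tol=0.170, Σhalf²=0.534106
  -H: nom -18.900 → Σnom=32.200; wc +0.140/-0.140 → slack +1.760/-2.025; half-tol=0.140, Σhalf²=0.553706
Nominal = 32.200. Worst-case = [32.200 - 2.025, 32.200 + 1.760] = [30.175, 33.960]. RSS = √0.553706 = 0.744.

nominal=32.200 wc=[30.175,33.960] rss=0.744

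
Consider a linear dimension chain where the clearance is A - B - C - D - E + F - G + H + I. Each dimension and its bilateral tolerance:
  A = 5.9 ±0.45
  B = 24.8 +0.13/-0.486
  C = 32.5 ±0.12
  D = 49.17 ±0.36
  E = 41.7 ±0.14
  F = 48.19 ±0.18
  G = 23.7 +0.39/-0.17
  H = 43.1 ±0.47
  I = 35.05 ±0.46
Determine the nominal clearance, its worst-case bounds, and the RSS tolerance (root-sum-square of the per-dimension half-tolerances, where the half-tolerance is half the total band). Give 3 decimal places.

nominal=-39.630 wc=[-42.330,-36.794] rss=1.002

Stack each dimension's contribution:
  +A: nom +5.900 → Σnom=5.900; wc +0.450/-0.450 → slack +0.450/-0.450; half-tol=0.450, Σhalf²=0.202500
  -B: nom -24.800 → Σnom=-18.900; wc +0.486/-0.130 → slack +0.936/-0.580; half-tol=0.308, Σhalf²=0.297364
  -C: nom -32.500 → Σnom=-51.400; wc +0.120/-0.120 → slack +1.056/-0.700; half-tol=0.120, Σhalf²=0.311764
  -D: nom -49.170 → Σnom=-100.570; wc +0.360/-0.360 → slack +1.416/-1.060; half-tol=0.360, Σhalf²=0.441364
  -E: nom -41.700 → Σnom=-142.270; wc +0.140/-0.140 → slack +1.556/-1.200; half-tol=0.140, Σhalf²=0.460964
  +F: nom +48.190 → Σnom=-94.080; wc +0.180/-0.180 → slack +1.736/-1.380; half-tol=0.180, Σhalf²=0.493364
  -G: nom -23.700 → Σnom=-117.780; wc +0.170/-0.390 → slack +1.906/-1.770; half-tol=0.280, Σhalf²=0.571764
  +H: nom +43.100 → Σnom=-74.680; wc +0.470/-0.470 → slack +2.376/-2.240; half-tol=0.470, Σhalf²=0.792664
  +I: nom +35.050 → Σnom=-39.630; wc +0.460/-0.460 → slack +2.836/-2.700; half-tol=0.460, Σhalf²=1.004264
Nominal = -39.630. Worst-case = [-39.630 - 2.700, -39.630 + 2.836] = [-42.330, -36.794]. RSS = √1.004264 = 1.002.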